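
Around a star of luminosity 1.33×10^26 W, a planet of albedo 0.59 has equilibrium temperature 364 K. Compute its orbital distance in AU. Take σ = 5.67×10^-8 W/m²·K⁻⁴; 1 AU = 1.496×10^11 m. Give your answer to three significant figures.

Energy balance gives S = 4σT⁴/(1−α) = 9711 W/m².
S = L/(4πd²) → d = √(L/4πS) = √(1.33×10^26/(4π·9711)) = 3.301×10^10 m = 0.2207 AU.

0.221 AU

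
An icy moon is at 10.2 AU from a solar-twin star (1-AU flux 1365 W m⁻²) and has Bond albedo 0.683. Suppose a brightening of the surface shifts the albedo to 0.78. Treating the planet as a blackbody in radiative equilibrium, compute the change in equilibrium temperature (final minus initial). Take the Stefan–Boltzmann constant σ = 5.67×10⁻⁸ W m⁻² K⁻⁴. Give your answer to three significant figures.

-5.71 kelvin

By the inverse-square law, S = 1365/10.2² = 13.12 W m⁻².
With α = 0.683, T₁ = 65.44 K.
With α = 0.78, T₂ = 59.73 K.
Change: 59.73 − 65.44 = -5.711 K.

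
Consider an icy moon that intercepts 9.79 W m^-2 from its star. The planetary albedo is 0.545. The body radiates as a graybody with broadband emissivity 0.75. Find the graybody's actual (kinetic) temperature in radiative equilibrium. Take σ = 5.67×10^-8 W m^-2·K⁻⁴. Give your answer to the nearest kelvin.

Absorbed flux (global mean): S(1−α)/4 = 9.790·0.455/4 = 1.114 W m^-2.
Radiative balance εσT⁴ = 1.114 gives T = [1.114/(0.75·σ)]^(1/4) = 71.54 K.

72 K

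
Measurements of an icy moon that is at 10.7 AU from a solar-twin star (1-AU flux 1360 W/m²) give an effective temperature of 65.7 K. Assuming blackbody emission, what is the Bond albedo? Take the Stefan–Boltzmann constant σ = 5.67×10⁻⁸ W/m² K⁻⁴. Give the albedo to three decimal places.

Irradiance scales as 1/d², so S = 1360 W/m² × (1/10.7)² = 11.88 W/m².
Energy balance: S(1−α)/4 = σT⁴, so 1−α = 4σT⁴/S.
σT⁴ = 1.056 W/m², so 4σT⁴ = 4.226 W/m².
1−α = 4.226/11.88 = 0.3557, so α = 0.6443.

0.644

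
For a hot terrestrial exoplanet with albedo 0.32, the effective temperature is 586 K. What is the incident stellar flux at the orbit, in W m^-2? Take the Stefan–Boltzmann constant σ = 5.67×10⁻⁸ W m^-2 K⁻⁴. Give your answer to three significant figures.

From S(1−α)/4 = σT⁴: S = 4σT⁴/(1−α).
σT⁴ = 5.67×10⁻⁸·(586)⁴ = 6686 W m^-2.
So S = 4×6686/(1−0.32) = 39330 W m^-2.

39300 W m^-2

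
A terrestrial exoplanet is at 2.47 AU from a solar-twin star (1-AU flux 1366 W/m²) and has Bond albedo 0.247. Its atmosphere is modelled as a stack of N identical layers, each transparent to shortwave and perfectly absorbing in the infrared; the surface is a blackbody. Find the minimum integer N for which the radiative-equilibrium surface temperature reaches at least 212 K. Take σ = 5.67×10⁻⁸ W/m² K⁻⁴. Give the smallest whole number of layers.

By the inverse-square law, S = 1366/2.47² = 223.9 W/m².
Top-of-atmosphere balance: σT_e⁴ = S(1−α)/4 = 42.15 W/m² → T_e = 165.1 K.
T_s = (N+1)^(1/4)·T_e ≥ 212 K requires N+1 ≥ (T_s/T_e)⁴ = (212/165.1)⁴ = 2.717.
Rounding up, N = 2.

2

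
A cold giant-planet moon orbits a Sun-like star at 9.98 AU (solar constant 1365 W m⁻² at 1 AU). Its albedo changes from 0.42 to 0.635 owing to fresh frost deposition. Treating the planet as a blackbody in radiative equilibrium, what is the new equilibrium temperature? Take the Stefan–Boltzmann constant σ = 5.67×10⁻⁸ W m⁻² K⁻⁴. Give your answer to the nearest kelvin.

69 K

By the inverse-square law, S = 1365/9.98² = 13.70 W m⁻².
T₂ = [S(1−α₂)/(4σ)]^(1/4) = [13.70·0.365/(4σ)]^(1/4) = 68.53 K.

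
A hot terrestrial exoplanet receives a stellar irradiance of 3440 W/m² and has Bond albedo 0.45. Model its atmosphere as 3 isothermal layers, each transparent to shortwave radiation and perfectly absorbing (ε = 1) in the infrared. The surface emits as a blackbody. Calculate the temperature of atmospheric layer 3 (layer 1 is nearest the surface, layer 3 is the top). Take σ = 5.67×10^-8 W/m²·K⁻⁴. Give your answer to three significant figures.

OLR = S(1−α)/4 = 473.0 W/m²; the top layer radiates at T_e = 302.2 K.
Each opaque layer satisfies 2T_j⁴ = T_{j−1}⁴ + T_{j+1}⁴, giving T_k⁴ = (N+1−k)T_e⁴.
With k = 3: T_3 = (3+1−3)^¼·302.2 K = 302.2 K.

302 kelvin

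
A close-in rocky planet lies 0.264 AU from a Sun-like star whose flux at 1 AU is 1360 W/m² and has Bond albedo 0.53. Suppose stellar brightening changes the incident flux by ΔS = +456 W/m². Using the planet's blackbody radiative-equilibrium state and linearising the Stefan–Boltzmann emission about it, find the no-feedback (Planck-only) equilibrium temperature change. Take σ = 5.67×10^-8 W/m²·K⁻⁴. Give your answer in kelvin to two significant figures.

Flux at the orbit: S = 1360/(0.264)² = 19510 W/m².
Unperturbed T_e = [19510·(1−0.53)/(4σ)]^¼ = 448.4 K.
Only a fraction (1−α) is absorbed and it's spread over 4πR², so ΔF = (1−α)ΔS/4 = 53.58 W/m².
The Planck feedback parameter is 4σT_e³ = 20.45 W/m²/K.
So ΔT₀ = 53.58/20.45 = 2.62 K.

2.6 K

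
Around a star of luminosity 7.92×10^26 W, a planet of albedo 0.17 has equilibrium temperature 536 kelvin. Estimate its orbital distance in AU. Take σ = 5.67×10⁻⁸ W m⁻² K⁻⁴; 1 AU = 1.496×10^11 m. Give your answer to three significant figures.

Energy balance gives S = 4σT⁴/(1−α) = 22550 W m⁻².
Then d = [L/(4πS)]^(1/2) = 5.286×10^10 m, i.e. 0.3534 AU.

0.353 AU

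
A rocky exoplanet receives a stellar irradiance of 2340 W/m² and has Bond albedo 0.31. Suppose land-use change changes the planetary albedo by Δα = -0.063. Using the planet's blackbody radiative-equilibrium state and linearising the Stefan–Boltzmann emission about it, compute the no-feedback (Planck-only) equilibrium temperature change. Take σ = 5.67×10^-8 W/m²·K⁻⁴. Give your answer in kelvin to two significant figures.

Reference equilibrium: T_e = [S(1−α)/(4σ)]^(1/4) = 290.5 K.
TOA radiative forcing: ΔF = −S·Δα/4 = −2340·(-0.063)/4 = 36.85 W/m².
Linearising σT⁴ gives d(σT⁴)/dT = 4σT_e³ = 5.559 W/m² per K.
ΔT₀ = ΔF/λ_P = 36.85/5.559 = 6.63 K.

6.6 K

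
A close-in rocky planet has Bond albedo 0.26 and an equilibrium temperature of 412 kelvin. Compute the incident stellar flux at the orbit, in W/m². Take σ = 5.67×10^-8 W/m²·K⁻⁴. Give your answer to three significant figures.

Invert the energy balance for S: S = 4σT⁴/(1−α).
The emitted flux is σT⁴ = 1634 W/m².
So S = 4×1634/(1−0.26) = 8831 W/m².

8830 W/m²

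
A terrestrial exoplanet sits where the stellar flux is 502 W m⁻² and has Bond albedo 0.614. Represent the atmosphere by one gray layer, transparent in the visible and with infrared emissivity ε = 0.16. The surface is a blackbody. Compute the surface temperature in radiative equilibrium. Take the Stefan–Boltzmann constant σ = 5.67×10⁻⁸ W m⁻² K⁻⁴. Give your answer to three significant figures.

175 kelvin

Effective emission temperature (TOA balance): σT_e⁴ = S(1−α)/4 = 48.44 W m⁻² → T_e = 171.0 K.
For a single slab of emissivity ε, T_s⁴ = 2T_e⁴/(2−ε); thus T_s = 171.0·(1.087)^(1/4) = 174.6 K.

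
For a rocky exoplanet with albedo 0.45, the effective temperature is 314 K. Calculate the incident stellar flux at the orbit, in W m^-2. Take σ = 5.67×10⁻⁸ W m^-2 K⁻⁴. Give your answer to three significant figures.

4010 W m^-2

From S(1−α)/4 = σT⁴: S = 4σT⁴/(1−α).
σT⁴ = 5.67×10⁻⁸·(314)⁴ = 551.2 W m^-2.
S = 4·551.2/0.55 = 4009 W m^-2.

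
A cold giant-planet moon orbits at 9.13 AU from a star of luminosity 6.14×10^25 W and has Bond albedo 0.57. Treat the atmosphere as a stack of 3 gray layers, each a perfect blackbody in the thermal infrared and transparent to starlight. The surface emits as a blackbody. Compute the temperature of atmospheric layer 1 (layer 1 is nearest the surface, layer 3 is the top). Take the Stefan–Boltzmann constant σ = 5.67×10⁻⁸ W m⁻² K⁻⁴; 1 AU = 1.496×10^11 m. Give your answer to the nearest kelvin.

d = 9.13 × 1.496×10^11 m = 1.366×10^12 m.
Flux at the orbit: S = L/(4πd²) = 6.14×10^25/(4π·(1.37×10^12)²) = 2.619 W m⁻².
OLR = S(1−α)/4 = 0.2816 W m⁻²; the top layer radiates at T_e = 47.21 K.
In the N-layer model, layer k (counted from the surface) has T_k = (N+1−k)^(1/4)·T_e.
T_1 = (3)^(1/4)·47.21 = 62.13 K.

62 K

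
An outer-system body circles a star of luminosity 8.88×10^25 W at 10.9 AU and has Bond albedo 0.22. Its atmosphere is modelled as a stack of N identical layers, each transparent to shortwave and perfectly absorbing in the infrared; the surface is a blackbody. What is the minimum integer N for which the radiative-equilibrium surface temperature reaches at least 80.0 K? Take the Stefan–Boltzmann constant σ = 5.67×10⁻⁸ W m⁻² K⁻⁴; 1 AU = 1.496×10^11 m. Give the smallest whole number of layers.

Orbital distance: d = 10.9 AU = 1.631×10^12 m.
S = L/(4πd²) = 2.658 W m⁻².
The effective emission temperature is T_e = [S(1−α)/(4σ)]^¼ = 54.98 K.
T_s = (N+1)^(1/4)·T_e ≥ 80.0 K requires N+1 ≥ (T_s/T_e)⁴ = (80.0/54.98)⁴ = 4.481.
The minimum whole number is N = 4.

4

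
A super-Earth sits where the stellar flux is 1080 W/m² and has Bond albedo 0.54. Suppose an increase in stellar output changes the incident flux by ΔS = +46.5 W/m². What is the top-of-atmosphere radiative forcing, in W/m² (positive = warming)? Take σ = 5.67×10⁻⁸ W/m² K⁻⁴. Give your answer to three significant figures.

5.35 W/m²

ΔF = Δ[S(1−α)]/4 = (1−0.54)·+46.5/4 = 5.347 W/m².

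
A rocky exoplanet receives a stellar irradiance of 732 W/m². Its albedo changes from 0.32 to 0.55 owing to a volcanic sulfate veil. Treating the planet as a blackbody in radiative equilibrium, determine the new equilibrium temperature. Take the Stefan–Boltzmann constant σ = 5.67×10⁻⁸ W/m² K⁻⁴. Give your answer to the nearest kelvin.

New equilibrium: T₂ = [(1−0.55)·732.0/(4σ)]^(1/4) = 195.2 K.

195 K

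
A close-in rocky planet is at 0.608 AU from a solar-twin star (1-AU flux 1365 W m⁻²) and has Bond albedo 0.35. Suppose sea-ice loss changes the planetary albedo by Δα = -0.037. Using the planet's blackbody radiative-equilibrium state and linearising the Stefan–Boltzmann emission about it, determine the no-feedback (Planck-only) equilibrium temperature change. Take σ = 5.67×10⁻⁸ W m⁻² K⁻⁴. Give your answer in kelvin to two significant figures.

4.6 kelvin

Flux at the orbit: S = 1365/(0.608)² = 3693 W m⁻².
Reference equilibrium: T_e = [S(1−α)/(4σ)]^(1/4) = 320.7 K.
ΔF = −(S/4)Δα = −(3693/4)×(-0.037) = 34.16 W m⁻².
Linearising σT⁴ gives d(σT⁴)/dT = 4σT_e³ = 7.483 W m⁻² per K.
ΔT₀ = ΔF/λ_P = 34.16/7.483 = 4.56 K.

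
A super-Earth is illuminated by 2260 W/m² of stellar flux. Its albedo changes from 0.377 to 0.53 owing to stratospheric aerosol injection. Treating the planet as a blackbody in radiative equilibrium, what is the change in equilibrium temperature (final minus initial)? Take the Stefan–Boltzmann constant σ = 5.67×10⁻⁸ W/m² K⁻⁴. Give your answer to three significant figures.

Initial: T₁ = [S(1−0.377)/(4σ)]^(1/4) = 280.7 K.
Final:   T₂ = [S(1−0.53)/(4σ)]^(1/4) = 261.6 K.
Change: 261.6 − 280.7 = -19.10 K.

-19.1 K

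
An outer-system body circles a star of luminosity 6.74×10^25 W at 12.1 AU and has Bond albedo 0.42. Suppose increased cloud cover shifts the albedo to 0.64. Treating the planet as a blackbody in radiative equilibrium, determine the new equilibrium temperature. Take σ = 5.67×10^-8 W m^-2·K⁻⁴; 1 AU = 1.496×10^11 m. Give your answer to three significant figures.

40.1 K

Orbital distance: d = 12.1 AU = 1.810×10^12 m.
Flux at the orbit: S = L/(4πd²) = 6.74×10^25/(4π·(1.81×10^12)²) = 1.637 W m^-2.
New equilibrium: T₂ = [(1−0.64)·1.637/(4σ)]^(1/4) = 40.15 K.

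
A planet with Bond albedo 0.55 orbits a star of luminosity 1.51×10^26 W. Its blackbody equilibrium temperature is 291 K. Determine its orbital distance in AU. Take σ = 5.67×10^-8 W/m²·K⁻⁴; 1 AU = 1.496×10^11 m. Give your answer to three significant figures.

Required flux: S = 4σT⁴/(1−α) = 3614 W/m².
Then d = [L/(4πS)]^(1/2) = 5.766×10^10 m, i.e. 0.3854 AU.

0.385 AU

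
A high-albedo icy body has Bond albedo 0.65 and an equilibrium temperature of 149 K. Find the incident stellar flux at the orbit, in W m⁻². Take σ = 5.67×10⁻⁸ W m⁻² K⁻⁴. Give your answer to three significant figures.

319 W m⁻²

Invert the energy balance for S: S = 4σT⁴/(1−α).
σT⁴ = 5.67×10⁻⁸·(149)⁴ = 27.95 W m⁻².
S = 4·27.95/0.35 = 319.4 W m⁻².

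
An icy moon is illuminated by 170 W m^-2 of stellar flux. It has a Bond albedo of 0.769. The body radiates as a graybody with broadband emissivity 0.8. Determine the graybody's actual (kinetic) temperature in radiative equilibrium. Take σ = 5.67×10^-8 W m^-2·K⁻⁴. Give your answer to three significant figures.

Absorbed flux (global mean): S(1−α)/4 = 170.0·0.231/4 = 9.817 W m^-2.
Radiative balance εσT⁴ = 9.817 gives T = [9.817/(0.8·σ)]^(1/4) = 121.3 K.

121 K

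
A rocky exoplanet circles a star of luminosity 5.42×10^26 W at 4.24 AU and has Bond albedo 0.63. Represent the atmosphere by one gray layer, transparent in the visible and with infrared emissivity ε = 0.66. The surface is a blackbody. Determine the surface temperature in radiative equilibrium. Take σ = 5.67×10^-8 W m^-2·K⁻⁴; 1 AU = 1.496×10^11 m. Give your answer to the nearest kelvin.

d = 4.24 × 1.496×10^11 m = 6.343×10^11 m.
Flux at the orbit: S = L/(4πd²) = 5.42×10^26/(4π·(6.34×10^11)²) = 107.2 W m^-2.
Effective emission temperature (TOA balance): σT_e⁴ = S(1−α)/4 = 9.916 W m^-2 → T_e = 115.0 K.
Surface balance with a leaky layer gives σT_s⁴ = σT_e⁴·2/(2−ε), so T_s = T_e·[2/(2−0.66)]^(1/4) = 127.1 K.

127 kelvin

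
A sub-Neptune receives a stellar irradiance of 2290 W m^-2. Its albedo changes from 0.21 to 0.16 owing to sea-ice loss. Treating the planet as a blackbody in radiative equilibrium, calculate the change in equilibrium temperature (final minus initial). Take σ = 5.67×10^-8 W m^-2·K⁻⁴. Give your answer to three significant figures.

Initial: T₁ = [S(1−0.21)/(4σ)]^(1/4) = 298.9 K.
Final:   T₂ = [S(1−0.16)/(4σ)]^(1/4) = 303.5 K.
Change: 303.5 − 298.9 = 4.620 K.

4.62 K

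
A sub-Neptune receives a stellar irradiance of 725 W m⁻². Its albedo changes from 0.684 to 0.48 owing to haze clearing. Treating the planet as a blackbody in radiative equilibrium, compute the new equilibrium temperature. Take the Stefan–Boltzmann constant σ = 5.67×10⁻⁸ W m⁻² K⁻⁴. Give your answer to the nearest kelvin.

With the new albedo, S(1−α₂)/4 = 94.25 W m⁻², so T₂ = 201.9 K.

202 kelvin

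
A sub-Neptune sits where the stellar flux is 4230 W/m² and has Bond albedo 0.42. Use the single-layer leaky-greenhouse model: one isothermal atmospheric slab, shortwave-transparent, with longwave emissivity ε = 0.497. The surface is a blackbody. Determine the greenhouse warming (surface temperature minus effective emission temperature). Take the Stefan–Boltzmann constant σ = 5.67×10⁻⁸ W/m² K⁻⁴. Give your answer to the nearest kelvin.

At the top of the atmosphere, σT_e⁴ = S(1−α)/4 = 613.4 W/m², giving T_e = 322.5 K.
The surface balance (absorbed SW + ε·downward IR = σT_s⁴) with T_a⁴ = T_s⁴/2 reduces to T_s = T_e·[2/(2−ε)]^¼ = 346.4 K.
Greenhouse warming: T_s − T_e = 23.88 K.

24 K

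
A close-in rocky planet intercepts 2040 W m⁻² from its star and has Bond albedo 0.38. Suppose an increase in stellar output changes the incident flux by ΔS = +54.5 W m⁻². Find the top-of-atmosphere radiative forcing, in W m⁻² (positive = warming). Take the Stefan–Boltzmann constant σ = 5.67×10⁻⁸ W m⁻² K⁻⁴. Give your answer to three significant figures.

ΔF = Δ[S(1−α)]/4 = (1−0.38)·+54.5/4 = 8.447 W m⁻².

8.45 W m⁻²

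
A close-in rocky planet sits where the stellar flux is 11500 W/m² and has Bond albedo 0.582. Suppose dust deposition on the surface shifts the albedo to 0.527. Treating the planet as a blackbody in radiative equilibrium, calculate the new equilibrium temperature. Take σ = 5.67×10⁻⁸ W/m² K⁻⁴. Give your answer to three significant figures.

394 K

With the new albedo, S(1−α₂)/4 = 1360 W/m², so T₂ = 393.5 K.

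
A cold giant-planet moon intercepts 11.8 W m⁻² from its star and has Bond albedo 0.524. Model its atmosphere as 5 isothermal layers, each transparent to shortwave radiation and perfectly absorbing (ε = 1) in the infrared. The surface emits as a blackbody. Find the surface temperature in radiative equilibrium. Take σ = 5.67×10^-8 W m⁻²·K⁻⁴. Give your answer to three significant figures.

Top-of-atmosphere balance: σT_e⁴ = S(1−α)/4 = 1.404 W m⁻² → T_e = 70.54 K.
Layer-by-layer balance gives σT_s⁴ = (N+1)σT_e⁴, so T_s = 6^¼·70.54 = 110.4 K.

110 K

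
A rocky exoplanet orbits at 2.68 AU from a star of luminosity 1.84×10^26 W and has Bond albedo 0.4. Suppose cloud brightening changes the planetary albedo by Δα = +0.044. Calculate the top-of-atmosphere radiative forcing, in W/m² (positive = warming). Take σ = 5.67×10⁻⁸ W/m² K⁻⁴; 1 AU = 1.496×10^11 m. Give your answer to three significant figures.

-1.00 W/m²

d = 2.68 × 1.496×10^11 m = 4.009×10^11 m.
Flux at the orbit: S = L/(4πd²) = 1.84×10^26/(4π·(4.01×10^11)²) = 91.09 W/m².
ΔF = −(S/4)Δα = −(91.09/4)×(+0.044) = -1.002 W/m².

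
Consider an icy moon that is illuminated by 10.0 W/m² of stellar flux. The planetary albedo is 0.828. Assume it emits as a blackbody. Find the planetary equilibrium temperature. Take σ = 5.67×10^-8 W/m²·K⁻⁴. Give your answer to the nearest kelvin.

The planet absorbs (1−α)S over its disc πR² and re-emits over 4πR², so the mean absorbed flux is (1−0.828)·10.00/4 = 0.4300 W/m².
Set σT⁴ = 0.4300 → T = (0.4300/σ)^(1/4) = 52.48 K.

52 K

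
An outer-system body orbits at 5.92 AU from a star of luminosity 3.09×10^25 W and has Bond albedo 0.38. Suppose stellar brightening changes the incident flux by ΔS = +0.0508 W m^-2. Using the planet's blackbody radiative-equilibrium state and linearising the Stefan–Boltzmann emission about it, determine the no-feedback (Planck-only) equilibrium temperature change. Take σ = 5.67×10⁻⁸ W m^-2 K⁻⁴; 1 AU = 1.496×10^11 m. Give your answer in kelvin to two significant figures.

Orbital distance: d = 5.92 AU = 8.856×10^11 m.
Spreading L over a sphere of radius d: S = 3.09×10^25/(4π·8.86×10^11²) = 3.135 W m^-2.
Unperturbed T_e = [3.135·(1−0.38)/(4σ)]^¼ = 54.11 K.
ΔF = Δ[S(1−α)]/4 = (1−0.38)·+0.0508/4 = 0.007874 W m^-2.
Linearising σT⁴ gives d(σT⁴)/dT = 4σT_e³ = 0.03592 W m^-2 per K.
So ΔT₀ = 0.007874/0.03592 = 0.219 K.

0.22 K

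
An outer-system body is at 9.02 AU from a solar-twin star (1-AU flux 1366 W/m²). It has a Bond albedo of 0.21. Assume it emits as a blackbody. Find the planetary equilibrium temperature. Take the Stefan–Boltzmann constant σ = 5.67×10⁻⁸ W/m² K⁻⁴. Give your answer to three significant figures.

87.4 kelvin

Flux at the orbit: S = 1366/(9.02)² = 16.79 W/m².
The planet absorbs (1−α)S over its disc πR² and re-emits over 4πR², so the mean absorbed flux is (1−0.21)·16.79/4 = 3.316 W/m².
In equilibrium σT⁴ equals this, so T = 87.45 K.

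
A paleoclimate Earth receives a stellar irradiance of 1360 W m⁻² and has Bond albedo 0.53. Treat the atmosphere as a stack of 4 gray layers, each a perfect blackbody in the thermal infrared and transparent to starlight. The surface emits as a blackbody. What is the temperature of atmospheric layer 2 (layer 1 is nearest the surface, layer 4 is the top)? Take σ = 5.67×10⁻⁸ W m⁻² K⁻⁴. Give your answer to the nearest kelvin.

303 K

Top-of-atmosphere balance: σT_e⁴ = S(1−α)/4 = 159.8 W m⁻² → T_e = 230.4 K.
In the N-layer model, layer k (counted from the surface) has T_k = (N+1−k)^(1/4)·T_e.
T_2 = (3)^(1/4)·230.4 = 303.2 K.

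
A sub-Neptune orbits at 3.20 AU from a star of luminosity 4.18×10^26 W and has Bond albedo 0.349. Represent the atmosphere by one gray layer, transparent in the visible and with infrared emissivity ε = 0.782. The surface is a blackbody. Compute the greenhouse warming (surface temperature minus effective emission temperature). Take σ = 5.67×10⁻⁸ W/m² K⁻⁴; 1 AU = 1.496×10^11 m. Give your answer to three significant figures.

Orbital distance: d = 3.20 AU = 4.787×10^11 m.
Flux at the orbit: S = L/(4πd²) = 4.18×10^26/(4π·(4.79×10^11)²) = 145.1 W/m².
Effective emission temperature (TOA balance): σT_e⁴ = S(1−α)/4 = 23.62 W/m² → T_e = 142.9 K.
Surface balance with a leaky layer gives σT_s⁴ = σT_e⁴·2/(2−ε), so T_s = T_e·[2/(2−0.782)]^(1/4) = 161.7 K.
The atmosphere warms the surface by 18.86 K.

18.9 K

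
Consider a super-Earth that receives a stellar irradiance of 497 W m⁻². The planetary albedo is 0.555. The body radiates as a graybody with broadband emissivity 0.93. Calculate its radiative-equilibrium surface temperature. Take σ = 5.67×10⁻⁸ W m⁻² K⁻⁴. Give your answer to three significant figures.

180 kelvin

Averaging over the sphere, the absorbed flux is S(1−α)/4 = 55.29 W m⁻².
Equating to εσT⁴ with ε = 0.93: T = (55.29/0.93σ)^(1/4) = 179.9 K.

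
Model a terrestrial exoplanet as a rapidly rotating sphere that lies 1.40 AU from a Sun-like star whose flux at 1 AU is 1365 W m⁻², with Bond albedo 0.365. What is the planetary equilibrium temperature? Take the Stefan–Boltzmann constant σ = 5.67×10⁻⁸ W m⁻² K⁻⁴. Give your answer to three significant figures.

210 kelvin

Irradiance scales as 1/d², so S = 1365 W m⁻² × (1/1.40)² = 696.4 W m⁻².
Absorbed flux (global mean): S(1−α)/4 = 696.4·0.635/4 = 110.6 W m⁻².
Set σT⁴ = 110.6 → T = (110.6/σ)^(1/4) = 210.1 K.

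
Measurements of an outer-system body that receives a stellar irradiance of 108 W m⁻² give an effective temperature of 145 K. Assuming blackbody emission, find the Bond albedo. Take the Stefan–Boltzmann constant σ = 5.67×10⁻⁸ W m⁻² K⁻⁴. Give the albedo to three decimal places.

Rearranging the radiative balance, α = 1 − 4σT⁴/S.
σT⁴ = 25.06 W m⁻², so 4σT⁴ = 100.3 W m⁻².
Hence α = 1 − 100.3/108.0 = 0.0717.

0.072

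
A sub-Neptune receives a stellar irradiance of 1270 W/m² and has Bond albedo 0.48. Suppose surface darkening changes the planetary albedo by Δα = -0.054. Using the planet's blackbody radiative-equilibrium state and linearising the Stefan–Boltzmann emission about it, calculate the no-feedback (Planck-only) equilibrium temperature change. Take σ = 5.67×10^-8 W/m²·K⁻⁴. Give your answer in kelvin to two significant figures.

Reference equilibrium: T_e = [S(1−α)/(4σ)]^(1/4) = 232.3 K.
The change in absorbed flux is Δ[S(1−α)/4] = −SΔα/4 = 17.14 W/m².
The Planck feedback parameter is 4σT_e³ = 2.843 W/m²/K.
ΔT₀ = ΔF/λ_P = 17.14/2.843 = 6.03 K.

6.0 K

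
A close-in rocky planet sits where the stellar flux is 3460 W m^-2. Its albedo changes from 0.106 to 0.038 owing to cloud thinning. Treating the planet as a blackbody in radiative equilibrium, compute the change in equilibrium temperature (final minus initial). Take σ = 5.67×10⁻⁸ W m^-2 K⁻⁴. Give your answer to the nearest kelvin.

6 K

Initial: T₁ = [S(1−0.106)/(4σ)]^(1/4) = 341.7 K.
After:  T₂ = [3460·0.962/(4σ)]^(1/4) = 348.1 K.
ΔT = T₂ − T₁ = 6.321 K.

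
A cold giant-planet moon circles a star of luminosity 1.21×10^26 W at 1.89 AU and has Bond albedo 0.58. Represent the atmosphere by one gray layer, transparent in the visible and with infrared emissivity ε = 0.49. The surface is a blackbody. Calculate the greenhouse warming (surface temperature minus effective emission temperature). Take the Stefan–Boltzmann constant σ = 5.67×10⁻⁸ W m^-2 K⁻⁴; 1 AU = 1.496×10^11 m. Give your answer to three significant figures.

8.90 K

d = 1.89 × 1.496×10^11 m = 2.827×10^11 m.
S = L/(4πd²) = 120.4 W m^-2.
The planet radiates to space at T_e = [S(1−α)/(4σ)]^(1/4) = 122.2 K.
The surface balance (absorbed SW + ε·downward IR = σT_s⁴) with T_a⁴ = T_s⁴/2 reduces to T_s = T_e·[2/(2−ε)]^¼ = 131.1 K.
T_s − T_e = 131.1 − 122.2 = 8.895 K.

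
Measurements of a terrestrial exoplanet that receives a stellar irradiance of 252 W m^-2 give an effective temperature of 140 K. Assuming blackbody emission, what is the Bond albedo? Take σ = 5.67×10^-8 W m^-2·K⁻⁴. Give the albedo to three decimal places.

0.654

Energy balance: S(1−α)/4 = σT⁴, so 1−α = 4σT⁴/S.
σT⁴ = 21.78 W m^-2, so 4σT⁴ = 87.13 W m^-2.
Hence α = 1 − 87.13/252.0 = 0.6543.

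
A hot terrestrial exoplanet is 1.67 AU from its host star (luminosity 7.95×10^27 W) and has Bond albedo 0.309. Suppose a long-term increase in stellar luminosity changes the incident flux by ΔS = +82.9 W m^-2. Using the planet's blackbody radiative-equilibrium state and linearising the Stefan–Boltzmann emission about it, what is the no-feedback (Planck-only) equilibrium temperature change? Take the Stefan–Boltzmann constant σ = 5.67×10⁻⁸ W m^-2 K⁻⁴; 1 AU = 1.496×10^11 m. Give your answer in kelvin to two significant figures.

0.86 K

Orbital distance: d = 1.67 AU = 2.498×10^11 m.
S = L/(4πd²) = 10140 W m^-2.
The baseline emission temperature is T_e = 419.2 K.
Only a fraction (1−α) is absorbed and it's spread over 4πR², so ΔF = (1−α)ΔS/4 = 14.32 W m^-2.
Planck response: λ_P = 4σT_e³ = 4·5.67×10⁻⁸·(419.2)³ = 16.71 W m^-2/K.
So ΔT₀ = 14.32/16.71 = 0.857 K.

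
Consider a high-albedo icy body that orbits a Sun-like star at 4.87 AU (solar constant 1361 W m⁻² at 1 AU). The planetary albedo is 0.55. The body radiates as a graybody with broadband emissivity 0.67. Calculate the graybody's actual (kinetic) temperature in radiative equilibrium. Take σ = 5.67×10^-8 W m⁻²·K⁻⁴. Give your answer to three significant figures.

Irradiance scales as 1/d², so S = 1361 W m⁻² × (1/4.87)² = 57.39 W m⁻².
Absorbed flux (global mean): S(1−α)/4 = 57.39·0.45/4 = 6.456 W m⁻².
Radiative balance εσT⁴ = 6.456 gives T = [6.456/(0.67·σ)]^(1/4) = 114.2 K.

114 kelvin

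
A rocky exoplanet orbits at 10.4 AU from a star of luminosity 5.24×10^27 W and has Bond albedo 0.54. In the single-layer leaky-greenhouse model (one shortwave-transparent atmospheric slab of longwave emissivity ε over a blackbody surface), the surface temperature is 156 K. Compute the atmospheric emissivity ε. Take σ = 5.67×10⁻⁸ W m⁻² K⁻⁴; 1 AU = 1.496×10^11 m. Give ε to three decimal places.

Orbital distance: d = 10.4 AU = 1.556×10^12 m.
S = L/(4πd²) = 172.3 W m⁻².
Effective temperature: T_e = [S(1−α)/(4σ)]^(1/4) = 136.7 K.
Inverting T_s⁴ = 2T_e⁴/(2−ε): (T_e/T_s)⁴ = 0.5899, so ε = 2(1 − 0.5899) = 0.8201.

0.820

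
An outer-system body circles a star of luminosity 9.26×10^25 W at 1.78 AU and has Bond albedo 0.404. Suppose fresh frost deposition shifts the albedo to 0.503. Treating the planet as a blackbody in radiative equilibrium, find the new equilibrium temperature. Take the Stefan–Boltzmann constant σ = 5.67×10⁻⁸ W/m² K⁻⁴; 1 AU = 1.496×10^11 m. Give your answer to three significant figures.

Orbital distance: d = 1.78 AU = 2.663×10^11 m.
Spreading L over a sphere of radius d: S = 9.26×10^25/(4π·2.66×10^11²) = 103.9 W/m².
New equilibrium: T₂ = [(1−0.503)·103.9/(4σ)]^(1/4) = 122.8 K.

123 K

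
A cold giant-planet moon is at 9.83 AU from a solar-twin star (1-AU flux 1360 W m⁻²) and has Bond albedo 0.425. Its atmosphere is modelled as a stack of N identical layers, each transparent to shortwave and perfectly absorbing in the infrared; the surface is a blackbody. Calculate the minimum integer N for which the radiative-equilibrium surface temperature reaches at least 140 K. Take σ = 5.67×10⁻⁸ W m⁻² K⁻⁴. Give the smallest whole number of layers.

Flux at the orbit: S = 1360/(9.83)² = 14.07 W m⁻².
The effective emission temperature is T_e = [S(1−α)/(4σ)]^¼ = 77.29 K.
Need (N+1)T_e⁴ ≥ T_s⁴, i.e. N+1 ≥ (140/77.29)⁴ = 10.766.
So N ≥ 9.766; the smallest integer is N = 10.

10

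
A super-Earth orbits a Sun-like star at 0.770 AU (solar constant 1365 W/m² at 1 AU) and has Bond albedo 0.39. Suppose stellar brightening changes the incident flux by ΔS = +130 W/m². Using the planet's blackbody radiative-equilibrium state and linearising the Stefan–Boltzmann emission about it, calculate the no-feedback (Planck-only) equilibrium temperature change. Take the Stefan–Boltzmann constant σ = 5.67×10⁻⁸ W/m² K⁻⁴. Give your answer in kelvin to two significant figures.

4.0 K

Flux at the orbit: S = 1365/(0.770)² = 2302 W/m².
The baseline emission temperature is T_e = 280.5 K.
TOA radiative forcing: ΔF = (1−α)ΔS/4 = 0.61·(+130)/4 = 19.82 W/m².
Linearising σT⁴ gives d(σT⁴)/dT = 4σT_e³ = 5.006 W/m² per K.
Hence the no-feedback warming is ΔF/(4σT_e³) = 3.96 K.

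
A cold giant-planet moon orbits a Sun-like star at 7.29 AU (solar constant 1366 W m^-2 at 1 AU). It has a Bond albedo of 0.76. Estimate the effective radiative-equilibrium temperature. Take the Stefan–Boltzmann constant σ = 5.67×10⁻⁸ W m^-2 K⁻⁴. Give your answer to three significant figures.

72.2 kelvin

Flux at the orbit: S = 1366/(7.29)² = 25.70 W m^-2.
The planet absorbs (1−α)S over its disc πR² and re-emits over 4πR², so the mean absorbed flux is (1−0.76)·25.70/4 = 1.542 W m^-2.
In equilibrium σT⁴ equals this, so T = 72.22 K.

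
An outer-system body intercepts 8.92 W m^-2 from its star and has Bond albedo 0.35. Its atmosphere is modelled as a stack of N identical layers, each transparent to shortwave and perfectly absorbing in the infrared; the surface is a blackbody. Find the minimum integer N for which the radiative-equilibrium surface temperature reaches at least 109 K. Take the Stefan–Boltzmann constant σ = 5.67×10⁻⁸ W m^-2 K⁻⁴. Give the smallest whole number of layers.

5

The effective emission temperature is T_e = [S(1−α)/(4σ)]^¼ = 71.11 K.
T_s = (N+1)^(1/4)·T_e ≥ 109 K requires N+1 ≥ (T_s/T_e)⁴ = (109/71.11)⁴ = 5.522.
Rounding up, N = 5.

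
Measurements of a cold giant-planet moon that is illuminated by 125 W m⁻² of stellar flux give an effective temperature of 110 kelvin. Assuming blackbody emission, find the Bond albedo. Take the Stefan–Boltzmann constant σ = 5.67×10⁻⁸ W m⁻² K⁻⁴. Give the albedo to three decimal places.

0.734

From σT⁴ = S(1−α)/4 we invert for α: 1−α = 4σT⁴/S.
σT⁴ = 8.301 W m⁻², so 4σT⁴ = 33.21 W m⁻².
1−α = 33.21/125.0 = 0.2656, so α = 0.7344.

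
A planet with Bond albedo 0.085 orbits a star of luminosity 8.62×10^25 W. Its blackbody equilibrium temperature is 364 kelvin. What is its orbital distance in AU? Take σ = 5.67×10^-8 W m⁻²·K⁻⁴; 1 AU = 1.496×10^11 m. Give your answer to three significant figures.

0.265 AU

Required flux: S = 4σT⁴/(1−α) = 4351 W m⁻².
S = L/(4πd²) → d = √(L/4πS) = √(8.62×10^25/(4π·4351)) = 3.970×10^10 m = 0.2654 AU.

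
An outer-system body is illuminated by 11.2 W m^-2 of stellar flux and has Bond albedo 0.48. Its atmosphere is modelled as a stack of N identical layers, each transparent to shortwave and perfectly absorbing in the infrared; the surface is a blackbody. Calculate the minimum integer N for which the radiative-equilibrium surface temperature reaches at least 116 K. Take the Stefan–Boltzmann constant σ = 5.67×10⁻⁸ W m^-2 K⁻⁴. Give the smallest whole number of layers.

7

OLR = S(1−α)/4 = 1.456 W m^-2; the top layer radiates at T_e = 71.19 K.
Since T_s⁴ = (N+1)T_e⁴, we need N ≥ (T_s/T_e)⁴ − 1 = 6.051.
So N ≥ 6.051; the smallest integer is N = 7.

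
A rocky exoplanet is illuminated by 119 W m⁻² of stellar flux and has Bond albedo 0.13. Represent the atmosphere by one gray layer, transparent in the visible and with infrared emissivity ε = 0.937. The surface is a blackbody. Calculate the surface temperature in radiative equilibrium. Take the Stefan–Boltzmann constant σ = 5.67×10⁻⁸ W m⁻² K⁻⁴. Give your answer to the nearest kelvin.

171 K

Effective emission temperature (TOA balance): σT_e⁴ = S(1−α)/4 = 25.88 W m⁻² → T_e = 146.2 K.
The surface balance (absorbed SW + ε·downward IR = σT_s⁴) with T_a⁴ = T_s⁴/2 reduces to T_s = T_e·[2/(2−ε)]^¼ = 171.2 K.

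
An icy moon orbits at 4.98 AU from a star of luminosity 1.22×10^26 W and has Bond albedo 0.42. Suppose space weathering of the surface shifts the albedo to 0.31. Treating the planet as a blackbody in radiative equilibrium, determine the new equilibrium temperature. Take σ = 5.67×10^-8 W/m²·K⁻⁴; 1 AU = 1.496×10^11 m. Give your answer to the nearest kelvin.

85 K

Orbital distance: d = 4.98 AU = 7.450×10^11 m.
S = L/(4πd²) = 17.49 W/m².
New equilibrium: T₂ = [(1−0.31)·17.49/(4σ)]^(1/4) = 85.41 K.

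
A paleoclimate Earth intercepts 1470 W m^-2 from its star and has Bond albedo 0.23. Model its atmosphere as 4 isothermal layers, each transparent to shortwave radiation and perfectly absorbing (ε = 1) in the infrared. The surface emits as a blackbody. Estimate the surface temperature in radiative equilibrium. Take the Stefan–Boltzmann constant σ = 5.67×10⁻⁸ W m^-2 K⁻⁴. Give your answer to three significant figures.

397 K

Top-of-atmosphere balance: σT_e⁴ = S(1−α)/4 = 283.0 W m^-2 → T_e = 265.8 K.
Layer-by-layer balance gives σT_s⁴ = (N+1)σT_e⁴, so T_s = 5^¼·265.8 = 397.5 K.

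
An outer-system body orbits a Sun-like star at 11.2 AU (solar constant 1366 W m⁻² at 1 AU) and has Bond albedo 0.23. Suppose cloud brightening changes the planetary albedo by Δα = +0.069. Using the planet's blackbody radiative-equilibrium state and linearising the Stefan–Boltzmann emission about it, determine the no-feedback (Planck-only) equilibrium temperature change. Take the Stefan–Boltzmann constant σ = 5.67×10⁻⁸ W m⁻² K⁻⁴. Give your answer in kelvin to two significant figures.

-1.7 kelvin

Irradiance scales as 1/d², so S = 1366 W m⁻² × (1/11.2)² = 10.89 W m⁻².
The baseline emission temperature is T_e = 77.98 K.
TOA radiative forcing: ΔF = −S·Δα/4 = −10.89·(+0.069)/4 = -0.1878 W m⁻².
Planck response: λ_P = 4σT_e³ = 4·5.67×10⁻⁸·(77.98)³ = 0.1075 W m⁻²/K.
Hence the no-feedback warming is ΔF/(4σT_e³) = -1.75 K.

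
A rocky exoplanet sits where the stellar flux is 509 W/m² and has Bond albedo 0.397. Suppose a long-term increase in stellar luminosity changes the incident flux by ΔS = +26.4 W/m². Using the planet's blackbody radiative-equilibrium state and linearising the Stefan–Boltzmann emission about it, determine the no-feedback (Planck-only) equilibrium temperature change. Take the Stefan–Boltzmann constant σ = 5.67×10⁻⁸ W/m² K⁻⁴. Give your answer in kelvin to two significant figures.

Unperturbed T_e = [509.0·(1−0.397)/(4σ)]^¼ = 191.8 K.
ΔF = Δ[S(1−α)]/4 = (1−0.397)·+26.4/4 = 3.980 W/m².
Linearising σT⁴ gives d(σT⁴)/dT = 4σT_e³ = 1.600 W/m² per K.
Hence the no-feedback warming is ΔF/(4σT_e³) = 2.49 K.

2.5 K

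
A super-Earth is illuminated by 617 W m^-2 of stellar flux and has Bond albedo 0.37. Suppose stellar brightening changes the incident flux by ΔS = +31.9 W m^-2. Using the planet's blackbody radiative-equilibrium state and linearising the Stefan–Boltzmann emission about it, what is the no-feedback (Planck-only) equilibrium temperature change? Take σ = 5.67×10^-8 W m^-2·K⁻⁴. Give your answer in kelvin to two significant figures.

2.6 K

Unperturbed T_e = [617.0·(1−0.37)/(4σ)]^¼ = 203.5 K.
Only a fraction (1−α) is absorbed and it's spread over 4πR², so ΔF = (1−α)ΔS/4 = 5.024 W m^-2.
Linearising σT⁴ gives d(σT⁴)/dT = 4σT_e³ = 1.910 W m^-2 per K.
ΔT₀ = ΔF/λ_P = 5.024/1.910 = 2.63 K.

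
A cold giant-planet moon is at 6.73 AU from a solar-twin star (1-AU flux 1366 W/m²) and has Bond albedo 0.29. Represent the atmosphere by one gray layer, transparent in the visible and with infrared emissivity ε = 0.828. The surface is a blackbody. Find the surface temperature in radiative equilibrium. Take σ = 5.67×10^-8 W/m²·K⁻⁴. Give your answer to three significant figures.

113 K

Irradiance scales as 1/d², so S = 1366 W/m² × (1/6.73)² = 30.16 W/m².
Effective emission temperature (TOA balance): σT_e⁴ = S(1−α)/4 = 5.353 W/m² → T_e = 98.57 K.
Surface balance with a leaky layer gives σT_s⁴ = σT_e⁴·2/(2−ε), so T_s = T_e·[2/(2−0.828)]^(1/4) = 112.7 K.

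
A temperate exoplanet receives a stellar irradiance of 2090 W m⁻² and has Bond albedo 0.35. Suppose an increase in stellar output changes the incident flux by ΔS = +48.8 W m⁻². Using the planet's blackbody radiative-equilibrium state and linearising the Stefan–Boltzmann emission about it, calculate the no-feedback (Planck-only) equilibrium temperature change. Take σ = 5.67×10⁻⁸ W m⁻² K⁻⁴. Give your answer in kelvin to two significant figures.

1.6 K

Reference equilibrium: T_e = [S(1−α)/(4σ)]^(1/4) = 278.2 K.
ΔF = Δ[S(1−α)]/4 = (1−0.35)·+48.8/4 = 7.930 W m⁻².
Linearising σT⁴ gives d(σT⁴)/dT = 4σT_e³ = 4.883 W m⁻² per K.
So ΔT₀ = 7.930/4.883 = 1.62 K.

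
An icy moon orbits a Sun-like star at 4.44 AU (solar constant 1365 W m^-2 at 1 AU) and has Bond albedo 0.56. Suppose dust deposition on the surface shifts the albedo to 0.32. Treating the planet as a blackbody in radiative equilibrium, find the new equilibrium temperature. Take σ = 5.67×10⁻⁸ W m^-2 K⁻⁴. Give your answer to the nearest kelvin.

120 K

By the inverse-square law, S = 1365/4.44² = 69.24 W m^-2.
With the new albedo, S(1−α₂)/4 = 11.77 W m^-2, so T₂ = 120.0 K.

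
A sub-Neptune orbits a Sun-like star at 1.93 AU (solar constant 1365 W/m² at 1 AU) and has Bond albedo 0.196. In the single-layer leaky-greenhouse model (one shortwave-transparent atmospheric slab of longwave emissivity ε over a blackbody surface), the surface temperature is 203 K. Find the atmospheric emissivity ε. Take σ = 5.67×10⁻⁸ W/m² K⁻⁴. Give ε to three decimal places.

0.470

Flux at the orbit: S = 1365/(1.93)² = 366.5 W/m².
Effective temperature: T_e = [S(1−α)/(4σ)]^(1/4) = 189.8 K.
Since (2−ε)/2 = (T_e/T_s)⁴ = 0.7650, ε = 0.4701.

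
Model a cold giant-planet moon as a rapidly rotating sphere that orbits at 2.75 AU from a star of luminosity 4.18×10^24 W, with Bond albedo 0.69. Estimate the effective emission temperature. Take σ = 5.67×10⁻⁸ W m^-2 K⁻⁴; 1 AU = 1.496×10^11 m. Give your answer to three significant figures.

Orbital distance: d = 2.75 AU = 4.114×10^11 m.
S = L/(4πd²) = 1.965 W m^-2.
Absorbed flux (global mean): S(1−α)/4 = 1.965·0.31/4 = 0.1523 W m^-2.
Balancing against σT⁴: T = (0.1523/5.67×10⁻⁸)^(1/4) = 40.48 K.

40.5 K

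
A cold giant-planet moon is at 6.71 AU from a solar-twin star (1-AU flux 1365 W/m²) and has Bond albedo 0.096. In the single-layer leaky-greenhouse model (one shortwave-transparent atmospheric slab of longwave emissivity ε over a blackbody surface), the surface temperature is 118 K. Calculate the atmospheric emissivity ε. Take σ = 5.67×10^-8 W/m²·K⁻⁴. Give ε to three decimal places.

0.753

Irradiance scales as 1/d², so S = 1365 W/m² × (1/6.71)² = 30.32 W/m².
First, T_e = [30.32·(1−0.096)/(4σ)]^(1/4) = 104.8 K.
Since (2−ε)/2 = (T_e/T_s)⁴ = 0.6233, ε = 0.7534.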